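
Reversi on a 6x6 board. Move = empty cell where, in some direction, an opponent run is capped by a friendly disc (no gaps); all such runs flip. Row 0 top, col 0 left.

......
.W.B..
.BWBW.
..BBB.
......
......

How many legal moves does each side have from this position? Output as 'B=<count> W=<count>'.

Answer: B=8 W=6

Derivation:
-- B to move --
(0,0): flips 2 -> legal
(0,1): flips 1 -> legal
(0,2): no bracket -> illegal
(1,0): no bracket -> illegal
(1,2): flips 1 -> legal
(1,4): flips 1 -> legal
(1,5): flips 1 -> legal
(2,0): no bracket -> illegal
(2,5): flips 1 -> legal
(3,1): flips 1 -> legal
(3,5): flips 1 -> legal
B mobility = 8
-- W to move --
(0,2): flips 1 -> legal
(0,3): no bracket -> illegal
(0,4): flips 1 -> legal
(1,0): no bracket -> illegal
(1,2): no bracket -> illegal
(1,4): no bracket -> illegal
(2,0): flips 1 -> legal
(2,5): no bracket -> illegal
(3,0): no bracket -> illegal
(3,1): flips 1 -> legal
(3,5): no bracket -> illegal
(4,1): no bracket -> illegal
(4,2): flips 2 -> legal
(4,3): no bracket -> illegal
(4,4): flips 2 -> legal
(4,5): no bracket -> illegal
W mobility = 6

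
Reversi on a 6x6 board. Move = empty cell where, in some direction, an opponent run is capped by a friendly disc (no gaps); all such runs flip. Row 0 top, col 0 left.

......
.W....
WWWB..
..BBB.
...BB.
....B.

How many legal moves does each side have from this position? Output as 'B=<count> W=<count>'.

-- B to move --
(0,0): flips 2 -> legal
(0,1): no bracket -> illegal
(0,2): no bracket -> illegal
(1,0): flips 1 -> legal
(1,2): flips 1 -> legal
(1,3): no bracket -> illegal
(3,0): no bracket -> illegal
(3,1): no bracket -> illegal
B mobility = 3
-- W to move --
(1,2): no bracket -> illegal
(1,3): no bracket -> illegal
(1,4): no bracket -> illegal
(2,4): flips 1 -> legal
(2,5): no bracket -> illegal
(3,1): no bracket -> illegal
(3,5): no bracket -> illegal
(4,1): no bracket -> illegal
(4,2): flips 1 -> legal
(4,5): no bracket -> illegal
(5,2): no bracket -> illegal
(5,3): no bracket -> illegal
(5,5): flips 2 -> legal
W mobility = 3

Answer: B=3 W=3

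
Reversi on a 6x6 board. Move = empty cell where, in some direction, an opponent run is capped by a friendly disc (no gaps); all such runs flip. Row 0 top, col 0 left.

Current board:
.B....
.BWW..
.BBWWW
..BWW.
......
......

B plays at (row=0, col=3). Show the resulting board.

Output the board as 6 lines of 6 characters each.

Answer: .B.B..
.BBW..
.BBWWW
..BWW.
......
......

Derivation:
Place B at (0,3); scan 8 dirs for brackets.
Dir NW: edge -> no flip
Dir N: edge -> no flip
Dir NE: edge -> no flip
Dir W: first cell '.' (not opp) -> no flip
Dir E: first cell '.' (not opp) -> no flip
Dir SW: opp run (1,2) capped by B -> flip
Dir S: opp run (1,3) (2,3) (3,3), next='.' -> no flip
Dir SE: first cell '.' (not opp) -> no flip
All flips: (1,2)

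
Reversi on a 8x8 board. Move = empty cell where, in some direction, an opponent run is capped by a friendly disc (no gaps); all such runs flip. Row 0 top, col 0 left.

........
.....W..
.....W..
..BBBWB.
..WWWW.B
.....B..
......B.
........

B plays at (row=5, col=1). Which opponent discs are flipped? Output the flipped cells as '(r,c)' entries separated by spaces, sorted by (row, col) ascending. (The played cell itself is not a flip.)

Dir NW: first cell '.' (not opp) -> no flip
Dir N: first cell '.' (not opp) -> no flip
Dir NE: opp run (4,2) capped by B -> flip
Dir W: first cell '.' (not opp) -> no flip
Dir E: first cell '.' (not opp) -> no flip
Dir SW: first cell '.' (not opp) -> no flip
Dir S: first cell '.' (not opp) -> no flip
Dir SE: first cell '.' (not opp) -> no flip

Answer: (4,2)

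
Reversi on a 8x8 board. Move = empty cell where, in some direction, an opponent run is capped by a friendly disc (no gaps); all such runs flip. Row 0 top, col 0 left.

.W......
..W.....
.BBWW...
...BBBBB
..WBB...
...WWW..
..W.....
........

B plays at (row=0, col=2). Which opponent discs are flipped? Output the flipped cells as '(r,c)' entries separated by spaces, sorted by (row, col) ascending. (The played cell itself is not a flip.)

Answer: (1,2)

Derivation:
Dir NW: edge -> no flip
Dir N: edge -> no flip
Dir NE: edge -> no flip
Dir W: opp run (0,1), next='.' -> no flip
Dir E: first cell '.' (not opp) -> no flip
Dir SW: first cell '.' (not opp) -> no flip
Dir S: opp run (1,2) capped by B -> flip
Dir SE: first cell '.' (not opp) -> no flip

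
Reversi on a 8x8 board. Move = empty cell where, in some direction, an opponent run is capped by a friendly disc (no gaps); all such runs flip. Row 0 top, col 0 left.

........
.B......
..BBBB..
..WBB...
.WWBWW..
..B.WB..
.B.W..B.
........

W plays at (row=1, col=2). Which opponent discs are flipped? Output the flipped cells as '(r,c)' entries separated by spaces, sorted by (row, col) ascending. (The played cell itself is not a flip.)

Dir NW: first cell '.' (not opp) -> no flip
Dir N: first cell '.' (not opp) -> no flip
Dir NE: first cell '.' (not opp) -> no flip
Dir W: opp run (1,1), next='.' -> no flip
Dir E: first cell '.' (not opp) -> no flip
Dir SW: first cell '.' (not opp) -> no flip
Dir S: opp run (2,2) capped by W -> flip
Dir SE: opp run (2,3) (3,4) capped by W -> flip

Answer: (2,2) (2,3) (3,4)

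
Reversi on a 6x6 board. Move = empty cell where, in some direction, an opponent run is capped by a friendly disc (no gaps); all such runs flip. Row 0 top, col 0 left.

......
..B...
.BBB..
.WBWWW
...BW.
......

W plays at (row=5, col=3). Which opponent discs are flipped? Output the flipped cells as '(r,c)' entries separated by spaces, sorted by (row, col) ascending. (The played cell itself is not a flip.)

Dir NW: first cell '.' (not opp) -> no flip
Dir N: opp run (4,3) capped by W -> flip
Dir NE: first cell 'W' (not opp) -> no flip
Dir W: first cell '.' (not opp) -> no flip
Dir E: first cell '.' (not opp) -> no flip
Dir SW: edge -> no flip
Dir S: edge -> no flip
Dir SE: edge -> no flip

Answer: (4,3)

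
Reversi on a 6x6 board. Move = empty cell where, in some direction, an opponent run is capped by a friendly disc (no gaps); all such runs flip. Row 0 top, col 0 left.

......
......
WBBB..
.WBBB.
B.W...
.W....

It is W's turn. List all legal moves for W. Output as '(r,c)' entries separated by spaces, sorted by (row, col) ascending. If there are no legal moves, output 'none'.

(1,0): no bracket -> illegal
(1,1): flips 1 -> legal
(1,2): flips 2 -> legal
(1,3): flips 1 -> legal
(1,4): no bracket -> illegal
(2,4): flips 4 -> legal
(2,5): no bracket -> illegal
(3,0): no bracket -> illegal
(3,5): flips 3 -> legal
(4,1): no bracket -> illegal
(4,3): no bracket -> illegal
(4,4): no bracket -> illegal
(4,5): no bracket -> illegal
(5,0): no bracket -> illegal

Answer: (1,1) (1,2) (1,3) (2,4) (3,5)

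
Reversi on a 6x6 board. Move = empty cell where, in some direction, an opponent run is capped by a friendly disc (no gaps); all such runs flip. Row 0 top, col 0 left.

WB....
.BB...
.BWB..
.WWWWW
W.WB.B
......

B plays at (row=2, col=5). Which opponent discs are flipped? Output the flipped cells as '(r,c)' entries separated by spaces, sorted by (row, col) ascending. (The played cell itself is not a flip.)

Answer: (3,4) (3,5)

Derivation:
Dir NW: first cell '.' (not opp) -> no flip
Dir N: first cell '.' (not opp) -> no flip
Dir NE: edge -> no flip
Dir W: first cell '.' (not opp) -> no flip
Dir E: edge -> no flip
Dir SW: opp run (3,4) capped by B -> flip
Dir S: opp run (3,5) capped by B -> flip
Dir SE: edge -> no flip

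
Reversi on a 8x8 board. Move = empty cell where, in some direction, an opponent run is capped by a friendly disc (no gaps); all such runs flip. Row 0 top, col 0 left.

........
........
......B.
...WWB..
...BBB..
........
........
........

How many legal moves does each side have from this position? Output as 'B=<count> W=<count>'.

Answer: B=5 W=6

Derivation:
-- B to move --
(2,2): flips 1 -> legal
(2,3): flips 2 -> legal
(2,4): flips 1 -> legal
(2,5): flips 1 -> legal
(3,2): flips 2 -> legal
(4,2): no bracket -> illegal
B mobility = 5
-- W to move --
(1,5): no bracket -> illegal
(1,6): no bracket -> illegal
(1,7): no bracket -> illegal
(2,4): no bracket -> illegal
(2,5): no bracket -> illegal
(2,7): no bracket -> illegal
(3,2): no bracket -> illegal
(3,6): flips 1 -> legal
(3,7): no bracket -> illegal
(4,2): no bracket -> illegal
(4,6): no bracket -> illegal
(5,2): flips 1 -> legal
(5,3): flips 1 -> legal
(5,4): flips 1 -> legal
(5,5): flips 1 -> legal
(5,6): flips 1 -> legal
W mobility = 6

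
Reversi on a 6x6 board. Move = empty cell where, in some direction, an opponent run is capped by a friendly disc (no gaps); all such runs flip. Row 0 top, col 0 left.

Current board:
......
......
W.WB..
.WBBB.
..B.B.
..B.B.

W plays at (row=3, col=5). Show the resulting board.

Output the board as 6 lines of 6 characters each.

Place W at (3,5); scan 8 dirs for brackets.
Dir NW: first cell '.' (not opp) -> no flip
Dir N: first cell '.' (not opp) -> no flip
Dir NE: edge -> no flip
Dir W: opp run (3,4) (3,3) (3,2) capped by W -> flip
Dir E: edge -> no flip
Dir SW: opp run (4,4), next='.' -> no flip
Dir S: first cell '.' (not opp) -> no flip
Dir SE: edge -> no flip
All flips: (3,2) (3,3) (3,4)

Answer: ......
......
W.WB..
.WWWWW
..B.B.
..B.B.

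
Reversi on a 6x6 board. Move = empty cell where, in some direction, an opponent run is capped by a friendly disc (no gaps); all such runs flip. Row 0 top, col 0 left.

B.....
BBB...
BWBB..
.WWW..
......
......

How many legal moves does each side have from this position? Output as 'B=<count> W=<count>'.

Answer: B=6 W=6

Derivation:
-- B to move --
(2,4): no bracket -> illegal
(3,0): flips 1 -> legal
(3,4): no bracket -> illegal
(4,0): flips 1 -> legal
(4,1): flips 3 -> legal
(4,2): flips 2 -> legal
(4,3): flips 3 -> legal
(4,4): flips 1 -> legal
B mobility = 6
-- W to move --
(0,1): flips 1 -> legal
(0,2): flips 2 -> legal
(0,3): flips 1 -> legal
(1,3): flips 2 -> legal
(1,4): flips 1 -> legal
(2,4): flips 2 -> legal
(3,0): no bracket -> illegal
(3,4): no bracket -> illegal
W mobility = 6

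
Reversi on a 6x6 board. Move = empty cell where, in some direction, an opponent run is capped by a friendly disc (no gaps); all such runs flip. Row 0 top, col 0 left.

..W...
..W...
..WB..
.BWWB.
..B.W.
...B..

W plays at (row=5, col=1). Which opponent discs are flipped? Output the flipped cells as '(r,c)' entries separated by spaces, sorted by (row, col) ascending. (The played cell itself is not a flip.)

Answer: (4,2)

Derivation:
Dir NW: first cell '.' (not opp) -> no flip
Dir N: first cell '.' (not opp) -> no flip
Dir NE: opp run (4,2) capped by W -> flip
Dir W: first cell '.' (not opp) -> no flip
Dir E: first cell '.' (not opp) -> no flip
Dir SW: edge -> no flip
Dir S: edge -> no flip
Dir SE: edge -> no flip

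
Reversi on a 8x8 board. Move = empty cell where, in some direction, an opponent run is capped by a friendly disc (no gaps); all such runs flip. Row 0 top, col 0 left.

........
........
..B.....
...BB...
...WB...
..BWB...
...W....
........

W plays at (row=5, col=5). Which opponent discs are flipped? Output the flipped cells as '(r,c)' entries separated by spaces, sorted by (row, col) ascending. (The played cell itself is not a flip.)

Answer: (5,4)

Derivation:
Dir NW: opp run (4,4) (3,3) (2,2), next='.' -> no flip
Dir N: first cell '.' (not opp) -> no flip
Dir NE: first cell '.' (not opp) -> no flip
Dir W: opp run (5,4) capped by W -> flip
Dir E: first cell '.' (not opp) -> no flip
Dir SW: first cell '.' (not opp) -> no flip
Dir S: first cell '.' (not opp) -> no flip
Dir SE: first cell '.' (not opp) -> no flip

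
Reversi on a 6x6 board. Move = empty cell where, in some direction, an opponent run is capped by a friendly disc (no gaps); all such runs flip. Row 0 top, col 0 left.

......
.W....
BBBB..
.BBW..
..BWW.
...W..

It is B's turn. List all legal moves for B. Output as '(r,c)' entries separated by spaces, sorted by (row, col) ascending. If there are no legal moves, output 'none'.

Answer: (0,0) (0,1) (0,2) (2,4) (3,4) (4,5) (5,4) (5,5)

Derivation:
(0,0): flips 1 -> legal
(0,1): flips 1 -> legal
(0,2): flips 1 -> legal
(1,0): no bracket -> illegal
(1,2): no bracket -> illegal
(2,4): flips 1 -> legal
(3,4): flips 1 -> legal
(3,5): no bracket -> illegal
(4,5): flips 2 -> legal
(5,2): no bracket -> illegal
(5,4): flips 1 -> legal
(5,5): flips 2 -> legal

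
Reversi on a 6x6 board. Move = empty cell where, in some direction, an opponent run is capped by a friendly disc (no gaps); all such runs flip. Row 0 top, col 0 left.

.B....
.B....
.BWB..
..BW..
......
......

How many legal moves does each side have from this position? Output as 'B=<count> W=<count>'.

-- B to move --
(1,2): flips 1 -> legal
(1,3): no bracket -> illegal
(2,4): no bracket -> illegal
(3,1): no bracket -> illegal
(3,4): flips 1 -> legal
(4,2): no bracket -> illegal
(4,3): flips 1 -> legal
(4,4): flips 2 -> legal
B mobility = 4
-- W to move --
(0,0): flips 1 -> legal
(0,2): no bracket -> illegal
(1,0): no bracket -> illegal
(1,2): no bracket -> illegal
(1,3): flips 1 -> legal
(1,4): no bracket -> illegal
(2,0): flips 1 -> legal
(2,4): flips 1 -> legal
(3,0): no bracket -> illegal
(3,1): flips 1 -> legal
(3,4): no bracket -> illegal
(4,1): no bracket -> illegal
(4,2): flips 1 -> legal
(4,3): no bracket -> illegal
W mobility = 6

Answer: B=4 W=6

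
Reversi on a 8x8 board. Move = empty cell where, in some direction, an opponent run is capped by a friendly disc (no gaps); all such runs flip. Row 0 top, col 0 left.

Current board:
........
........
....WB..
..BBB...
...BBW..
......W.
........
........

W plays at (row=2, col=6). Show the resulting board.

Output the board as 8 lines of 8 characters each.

Place W at (2,6); scan 8 dirs for brackets.
Dir NW: first cell '.' (not opp) -> no flip
Dir N: first cell '.' (not opp) -> no flip
Dir NE: first cell '.' (not opp) -> no flip
Dir W: opp run (2,5) capped by W -> flip
Dir E: first cell '.' (not opp) -> no flip
Dir SW: first cell '.' (not opp) -> no flip
Dir S: first cell '.' (not opp) -> no flip
Dir SE: first cell '.' (not opp) -> no flip
All flips: (2,5)

Answer: ........
........
....WWW.
..BBB...
...BBW..
......W.
........
........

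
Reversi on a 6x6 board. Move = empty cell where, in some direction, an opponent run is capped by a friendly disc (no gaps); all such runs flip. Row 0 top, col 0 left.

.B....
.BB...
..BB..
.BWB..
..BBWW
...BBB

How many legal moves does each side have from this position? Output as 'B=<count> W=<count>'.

Answer: B=4 W=7

Derivation:
-- B to move --
(2,1): flips 1 -> legal
(3,4): flips 1 -> legal
(3,5): flips 2 -> legal
(4,1): flips 1 -> legal
B mobility = 4
-- W to move --
(0,0): flips 3 -> legal
(0,2): flips 2 -> legal
(0,3): no bracket -> illegal
(1,0): no bracket -> illegal
(1,3): no bracket -> illegal
(1,4): flips 1 -> legal
(2,0): no bracket -> illegal
(2,1): no bracket -> illegal
(2,4): no bracket -> illegal
(3,0): flips 1 -> legal
(3,4): flips 1 -> legal
(4,0): no bracket -> illegal
(4,1): flips 2 -> legal
(5,1): no bracket -> illegal
(5,2): flips 1 -> legal
W mobility = 7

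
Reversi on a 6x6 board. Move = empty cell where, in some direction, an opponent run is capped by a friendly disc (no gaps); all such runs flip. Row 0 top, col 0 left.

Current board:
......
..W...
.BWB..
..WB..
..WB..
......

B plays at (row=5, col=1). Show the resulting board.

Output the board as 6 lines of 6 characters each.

Answer: ......
..W...
.BWB..
..WB..
..BB..
.B....

Derivation:
Place B at (5,1); scan 8 dirs for brackets.
Dir NW: first cell '.' (not opp) -> no flip
Dir N: first cell '.' (not opp) -> no flip
Dir NE: opp run (4,2) capped by B -> flip
Dir W: first cell '.' (not opp) -> no flip
Dir E: first cell '.' (not opp) -> no flip
Dir SW: edge -> no flip
Dir S: edge -> no flip
Dir SE: edge -> no flip
All flips: (4,2)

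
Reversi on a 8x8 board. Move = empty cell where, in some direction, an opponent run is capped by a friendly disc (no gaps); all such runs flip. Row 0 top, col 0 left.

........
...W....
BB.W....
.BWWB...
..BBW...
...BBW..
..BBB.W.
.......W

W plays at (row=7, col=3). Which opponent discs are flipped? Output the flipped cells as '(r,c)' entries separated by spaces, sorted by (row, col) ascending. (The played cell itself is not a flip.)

Dir NW: opp run (6,2), next='.' -> no flip
Dir N: opp run (6,3) (5,3) (4,3) capped by W -> flip
Dir NE: opp run (6,4) capped by W -> flip
Dir W: first cell '.' (not opp) -> no flip
Dir E: first cell '.' (not opp) -> no flip
Dir SW: edge -> no flip
Dir S: edge -> no flip
Dir SE: edge -> no flip

Answer: (4,3) (5,3) (6,3) (6,4)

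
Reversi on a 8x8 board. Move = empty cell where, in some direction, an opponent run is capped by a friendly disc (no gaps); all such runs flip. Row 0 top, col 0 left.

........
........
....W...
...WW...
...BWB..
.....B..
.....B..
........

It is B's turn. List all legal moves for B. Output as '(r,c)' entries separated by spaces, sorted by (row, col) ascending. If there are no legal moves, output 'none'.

Answer: (2,2) (2,3) (2,5)

Derivation:
(1,3): no bracket -> illegal
(1,4): no bracket -> illegal
(1,5): no bracket -> illegal
(2,2): flips 2 -> legal
(2,3): flips 2 -> legal
(2,5): flips 1 -> legal
(3,2): no bracket -> illegal
(3,5): no bracket -> illegal
(4,2): no bracket -> illegal
(5,3): no bracket -> illegal
(5,4): no bracket -> illegal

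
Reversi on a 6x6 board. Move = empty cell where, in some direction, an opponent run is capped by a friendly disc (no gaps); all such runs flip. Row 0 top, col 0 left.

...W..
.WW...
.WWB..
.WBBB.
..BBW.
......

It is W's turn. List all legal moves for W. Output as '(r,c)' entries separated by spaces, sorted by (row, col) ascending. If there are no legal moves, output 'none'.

Answer: (2,4) (3,5) (4,1) (4,5) (5,2) (5,3) (5,4)

Derivation:
(1,3): no bracket -> illegal
(1,4): no bracket -> illegal
(2,4): flips 2 -> legal
(2,5): no bracket -> illegal
(3,5): flips 3 -> legal
(4,1): flips 2 -> legal
(4,5): flips 2 -> legal
(5,1): no bracket -> illegal
(5,2): flips 2 -> legal
(5,3): flips 1 -> legal
(5,4): flips 2 -> legal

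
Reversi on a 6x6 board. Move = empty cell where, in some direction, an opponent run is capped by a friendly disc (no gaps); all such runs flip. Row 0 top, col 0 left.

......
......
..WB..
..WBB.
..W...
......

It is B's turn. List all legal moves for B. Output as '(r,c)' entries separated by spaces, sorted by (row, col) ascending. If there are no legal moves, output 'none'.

(1,1): flips 1 -> legal
(1,2): no bracket -> illegal
(1,3): no bracket -> illegal
(2,1): flips 1 -> legal
(3,1): flips 1 -> legal
(4,1): flips 1 -> legal
(4,3): no bracket -> illegal
(5,1): flips 1 -> legal
(5,2): no bracket -> illegal
(5,3): no bracket -> illegal

Answer: (1,1) (2,1) (3,1) (4,1) (5,1)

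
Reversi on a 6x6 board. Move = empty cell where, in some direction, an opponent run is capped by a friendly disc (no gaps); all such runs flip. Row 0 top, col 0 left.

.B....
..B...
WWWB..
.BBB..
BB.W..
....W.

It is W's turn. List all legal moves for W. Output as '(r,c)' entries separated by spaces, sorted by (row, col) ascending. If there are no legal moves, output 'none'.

Answer: (0,2) (0,3) (1,3) (2,4) (4,2) (4,4) (5,1)

Derivation:
(0,0): no bracket -> illegal
(0,2): flips 1 -> legal
(0,3): flips 1 -> legal
(1,0): no bracket -> illegal
(1,1): no bracket -> illegal
(1,3): flips 2 -> legal
(1,4): no bracket -> illegal
(2,4): flips 1 -> legal
(3,0): no bracket -> illegal
(3,4): no bracket -> illegal
(4,2): flips 2 -> legal
(4,4): flips 1 -> legal
(5,0): no bracket -> illegal
(5,1): flips 2 -> legal
(5,2): no bracket -> illegal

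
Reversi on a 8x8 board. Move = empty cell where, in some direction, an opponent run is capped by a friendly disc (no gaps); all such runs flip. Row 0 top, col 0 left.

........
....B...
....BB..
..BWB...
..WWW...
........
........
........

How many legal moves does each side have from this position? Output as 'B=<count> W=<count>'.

-- B to move --
(2,2): no bracket -> illegal
(2,3): no bracket -> illegal
(3,1): no bracket -> illegal
(3,5): no bracket -> illegal
(4,1): no bracket -> illegal
(4,5): no bracket -> illegal
(5,1): flips 2 -> legal
(5,2): flips 2 -> legal
(5,3): no bracket -> illegal
(5,4): flips 2 -> legal
(5,5): no bracket -> illegal
B mobility = 3
-- W to move --
(0,3): no bracket -> illegal
(0,4): flips 3 -> legal
(0,5): no bracket -> illegal
(1,3): no bracket -> illegal
(1,5): flips 1 -> legal
(1,6): flips 2 -> legal
(2,1): flips 1 -> legal
(2,2): flips 1 -> legal
(2,3): no bracket -> illegal
(2,6): no bracket -> illegal
(3,1): flips 1 -> legal
(3,5): flips 1 -> legal
(3,6): no bracket -> illegal
(4,1): no bracket -> illegal
(4,5): no bracket -> illegal
W mobility = 7

Answer: B=3 W=7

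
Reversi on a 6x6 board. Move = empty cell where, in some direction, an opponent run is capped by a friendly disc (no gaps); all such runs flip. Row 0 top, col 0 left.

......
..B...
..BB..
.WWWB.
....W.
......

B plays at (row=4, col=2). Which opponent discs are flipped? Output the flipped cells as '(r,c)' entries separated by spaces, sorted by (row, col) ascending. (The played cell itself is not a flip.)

Answer: (3,2)

Derivation:
Dir NW: opp run (3,1), next='.' -> no flip
Dir N: opp run (3,2) capped by B -> flip
Dir NE: opp run (3,3), next='.' -> no flip
Dir W: first cell '.' (not opp) -> no flip
Dir E: first cell '.' (not opp) -> no flip
Dir SW: first cell '.' (not opp) -> no flip
Dir S: first cell '.' (not opp) -> no flip
Dir SE: first cell '.' (not opp) -> no flip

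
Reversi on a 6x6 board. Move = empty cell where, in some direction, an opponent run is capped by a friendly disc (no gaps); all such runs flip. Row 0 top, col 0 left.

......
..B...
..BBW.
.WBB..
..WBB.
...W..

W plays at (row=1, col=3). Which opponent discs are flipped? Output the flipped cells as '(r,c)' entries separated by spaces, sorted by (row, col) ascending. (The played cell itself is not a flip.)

Answer: (2,2) (2,3) (3,3) (4,3)

Derivation:
Dir NW: first cell '.' (not opp) -> no flip
Dir N: first cell '.' (not opp) -> no flip
Dir NE: first cell '.' (not opp) -> no flip
Dir W: opp run (1,2), next='.' -> no flip
Dir E: first cell '.' (not opp) -> no flip
Dir SW: opp run (2,2) capped by W -> flip
Dir S: opp run (2,3) (3,3) (4,3) capped by W -> flip
Dir SE: first cell 'W' (not opp) -> no flip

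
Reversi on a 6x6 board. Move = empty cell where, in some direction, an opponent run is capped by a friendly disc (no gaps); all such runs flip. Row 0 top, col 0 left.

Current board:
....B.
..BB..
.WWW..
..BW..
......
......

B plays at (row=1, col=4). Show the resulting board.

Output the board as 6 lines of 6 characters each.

Answer: ....B.
..BBB.
.WWB..
..BW..
......
......

Derivation:
Place B at (1,4); scan 8 dirs for brackets.
Dir NW: first cell '.' (not opp) -> no flip
Dir N: first cell 'B' (not opp) -> no flip
Dir NE: first cell '.' (not opp) -> no flip
Dir W: first cell 'B' (not opp) -> no flip
Dir E: first cell '.' (not opp) -> no flip
Dir SW: opp run (2,3) capped by B -> flip
Dir S: first cell '.' (not opp) -> no flip
Dir SE: first cell '.' (not opp) -> no flip
All flips: (2,3)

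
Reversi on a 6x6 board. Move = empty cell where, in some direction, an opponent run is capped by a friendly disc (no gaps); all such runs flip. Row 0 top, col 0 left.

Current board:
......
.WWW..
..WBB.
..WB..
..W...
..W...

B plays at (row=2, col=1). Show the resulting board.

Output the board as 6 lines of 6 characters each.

Place B at (2,1); scan 8 dirs for brackets.
Dir NW: first cell '.' (not opp) -> no flip
Dir N: opp run (1,1), next='.' -> no flip
Dir NE: opp run (1,2), next='.' -> no flip
Dir W: first cell '.' (not opp) -> no flip
Dir E: opp run (2,2) capped by B -> flip
Dir SW: first cell '.' (not opp) -> no flip
Dir S: first cell '.' (not opp) -> no flip
Dir SE: opp run (3,2), next='.' -> no flip
All flips: (2,2)

Answer: ......
.WWW..
.BBBB.
..WB..
..W...
..W...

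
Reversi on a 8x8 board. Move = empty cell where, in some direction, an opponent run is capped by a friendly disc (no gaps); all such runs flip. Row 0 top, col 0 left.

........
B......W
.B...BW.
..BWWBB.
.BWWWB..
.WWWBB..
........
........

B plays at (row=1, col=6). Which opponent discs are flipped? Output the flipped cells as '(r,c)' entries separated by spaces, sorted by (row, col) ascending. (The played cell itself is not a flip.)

Answer: (2,6)

Derivation:
Dir NW: first cell '.' (not opp) -> no flip
Dir N: first cell '.' (not opp) -> no flip
Dir NE: first cell '.' (not opp) -> no flip
Dir W: first cell '.' (not opp) -> no flip
Dir E: opp run (1,7), next=edge -> no flip
Dir SW: first cell 'B' (not opp) -> no flip
Dir S: opp run (2,6) capped by B -> flip
Dir SE: first cell '.' (not opp) -> no flip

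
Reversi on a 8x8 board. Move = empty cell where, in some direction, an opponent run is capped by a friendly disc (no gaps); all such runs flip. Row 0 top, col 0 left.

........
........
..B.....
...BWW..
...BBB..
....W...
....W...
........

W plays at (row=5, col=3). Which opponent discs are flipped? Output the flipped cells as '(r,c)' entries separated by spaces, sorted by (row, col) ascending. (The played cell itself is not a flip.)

Dir NW: first cell '.' (not opp) -> no flip
Dir N: opp run (4,3) (3,3), next='.' -> no flip
Dir NE: opp run (4,4) capped by W -> flip
Dir W: first cell '.' (not opp) -> no flip
Dir E: first cell 'W' (not opp) -> no flip
Dir SW: first cell '.' (not opp) -> no flip
Dir S: first cell '.' (not opp) -> no flip
Dir SE: first cell 'W' (not opp) -> no flip

Answer: (4,4)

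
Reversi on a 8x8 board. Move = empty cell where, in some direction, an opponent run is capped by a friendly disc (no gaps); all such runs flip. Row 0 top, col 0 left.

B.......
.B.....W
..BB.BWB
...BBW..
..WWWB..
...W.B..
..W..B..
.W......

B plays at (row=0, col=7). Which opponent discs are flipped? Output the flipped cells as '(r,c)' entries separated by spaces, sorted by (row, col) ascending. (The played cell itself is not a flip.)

Answer: (1,7)

Derivation:
Dir NW: edge -> no flip
Dir N: edge -> no flip
Dir NE: edge -> no flip
Dir W: first cell '.' (not opp) -> no flip
Dir E: edge -> no flip
Dir SW: first cell '.' (not opp) -> no flip
Dir S: opp run (1,7) capped by B -> flip
Dir SE: edge -> no flip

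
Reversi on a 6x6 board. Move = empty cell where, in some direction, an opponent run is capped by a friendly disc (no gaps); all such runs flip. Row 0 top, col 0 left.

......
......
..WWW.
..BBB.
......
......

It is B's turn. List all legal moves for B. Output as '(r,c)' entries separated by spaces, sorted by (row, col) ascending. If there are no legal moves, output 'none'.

Answer: (1,1) (1,2) (1,3) (1,4) (1,5)

Derivation:
(1,1): flips 1 -> legal
(1,2): flips 2 -> legal
(1,3): flips 1 -> legal
(1,4): flips 2 -> legal
(1,5): flips 1 -> legal
(2,1): no bracket -> illegal
(2,5): no bracket -> illegal
(3,1): no bracket -> illegal
(3,5): no bracket -> illegal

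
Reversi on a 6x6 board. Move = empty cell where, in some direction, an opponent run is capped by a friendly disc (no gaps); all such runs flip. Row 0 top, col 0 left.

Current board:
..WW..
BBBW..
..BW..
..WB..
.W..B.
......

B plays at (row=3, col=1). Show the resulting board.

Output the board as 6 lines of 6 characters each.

Answer: ..WW..
BBBW..
..BW..
.BBB..
.W..B.
......

Derivation:
Place B at (3,1); scan 8 dirs for brackets.
Dir NW: first cell '.' (not opp) -> no flip
Dir N: first cell '.' (not opp) -> no flip
Dir NE: first cell 'B' (not opp) -> no flip
Dir W: first cell '.' (not opp) -> no flip
Dir E: opp run (3,2) capped by B -> flip
Dir SW: first cell '.' (not opp) -> no flip
Dir S: opp run (4,1), next='.' -> no flip
Dir SE: first cell '.' (not opp) -> no flip
All flips: (3,2)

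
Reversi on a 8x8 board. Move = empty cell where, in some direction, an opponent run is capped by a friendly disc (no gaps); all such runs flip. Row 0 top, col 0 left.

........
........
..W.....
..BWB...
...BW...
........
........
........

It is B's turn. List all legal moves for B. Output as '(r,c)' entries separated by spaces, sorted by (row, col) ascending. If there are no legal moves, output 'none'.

(1,1): no bracket -> illegal
(1,2): flips 1 -> legal
(1,3): no bracket -> illegal
(2,1): no bracket -> illegal
(2,3): flips 1 -> legal
(2,4): no bracket -> illegal
(3,1): no bracket -> illegal
(3,5): no bracket -> illegal
(4,2): no bracket -> illegal
(4,5): flips 1 -> legal
(5,3): no bracket -> illegal
(5,4): flips 1 -> legal
(5,5): no bracket -> illegal

Answer: (1,2) (2,3) (4,5) (5,4)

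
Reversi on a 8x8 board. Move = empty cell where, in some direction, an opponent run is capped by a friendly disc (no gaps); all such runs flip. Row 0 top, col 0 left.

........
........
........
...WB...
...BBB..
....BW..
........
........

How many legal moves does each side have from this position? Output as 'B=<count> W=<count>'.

Answer: B=6 W=2

Derivation:
-- B to move --
(2,2): flips 1 -> legal
(2,3): flips 1 -> legal
(2,4): no bracket -> illegal
(3,2): flips 1 -> legal
(4,2): no bracket -> illegal
(4,6): no bracket -> illegal
(5,6): flips 1 -> legal
(6,4): no bracket -> illegal
(6,5): flips 1 -> legal
(6,6): flips 1 -> legal
B mobility = 6
-- W to move --
(2,3): no bracket -> illegal
(2,4): no bracket -> illegal
(2,5): no bracket -> illegal
(3,2): no bracket -> illegal
(3,5): flips 2 -> legal
(3,6): no bracket -> illegal
(4,2): no bracket -> illegal
(4,6): no bracket -> illegal
(5,2): no bracket -> illegal
(5,3): flips 2 -> legal
(5,6): no bracket -> illegal
(6,3): no bracket -> illegal
(6,4): no bracket -> illegal
(6,5): no bracket -> illegal
W mobility = 2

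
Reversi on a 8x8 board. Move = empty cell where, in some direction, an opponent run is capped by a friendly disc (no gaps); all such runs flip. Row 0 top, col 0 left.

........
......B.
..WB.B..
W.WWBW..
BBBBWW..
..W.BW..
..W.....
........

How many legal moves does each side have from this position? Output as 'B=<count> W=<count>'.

Answer: B=12 W=12

Derivation:
-- B to move --
(1,1): no bracket -> illegal
(1,2): flips 2 -> legal
(1,3): no bracket -> illegal
(2,0): flips 1 -> legal
(2,1): flips 2 -> legal
(2,4): flips 1 -> legal
(2,6): no bracket -> illegal
(3,1): flips 2 -> legal
(3,6): flips 2 -> legal
(4,6): flips 2 -> legal
(5,1): no bracket -> illegal
(5,3): no bracket -> illegal
(5,6): flips 2 -> legal
(6,1): flips 1 -> legal
(6,3): flips 1 -> legal
(6,4): no bracket -> illegal
(6,5): flips 3 -> legal
(6,6): no bracket -> illegal
(7,1): no bracket -> illegal
(7,2): flips 2 -> legal
(7,3): no bracket -> illegal
B mobility = 12
-- W to move --
(0,5): no bracket -> illegal
(0,6): no bracket -> illegal
(0,7): flips 4 -> legal
(1,2): flips 2 -> legal
(1,3): flips 1 -> legal
(1,4): flips 1 -> legal
(1,5): flips 1 -> legal
(1,7): no bracket -> illegal
(2,4): flips 2 -> legal
(2,6): no bracket -> illegal
(2,7): no bracket -> illegal
(3,1): no bracket -> illegal
(3,6): no bracket -> illegal
(5,0): flips 2 -> legal
(5,1): flips 1 -> legal
(5,3): flips 2 -> legal
(6,3): flips 1 -> legal
(6,4): flips 1 -> legal
(6,5): flips 2 -> legal
W mobility = 12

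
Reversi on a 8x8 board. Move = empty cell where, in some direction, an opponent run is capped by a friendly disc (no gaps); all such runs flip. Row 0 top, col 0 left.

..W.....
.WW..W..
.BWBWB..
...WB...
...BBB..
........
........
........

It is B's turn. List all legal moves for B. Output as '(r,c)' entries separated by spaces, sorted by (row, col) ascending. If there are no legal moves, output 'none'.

(0,0): flips 3 -> legal
(0,1): flips 2 -> legal
(0,3): flips 1 -> legal
(0,4): no bracket -> illegal
(0,5): flips 1 -> legal
(0,6): no bracket -> illegal
(1,0): no bracket -> illegal
(1,3): no bracket -> illegal
(1,4): flips 1 -> legal
(1,6): no bracket -> illegal
(2,0): no bracket -> illegal
(2,6): no bracket -> illegal
(3,1): no bracket -> illegal
(3,2): flips 1 -> legal
(3,5): no bracket -> illegal
(4,2): no bracket -> illegal

Answer: (0,0) (0,1) (0,3) (0,5) (1,4) (3,2)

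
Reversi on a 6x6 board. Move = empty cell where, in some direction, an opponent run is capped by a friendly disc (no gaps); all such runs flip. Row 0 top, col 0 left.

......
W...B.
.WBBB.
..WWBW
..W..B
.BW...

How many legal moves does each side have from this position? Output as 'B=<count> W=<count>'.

Answer: B=7 W=8

Derivation:
-- B to move --
(0,0): no bracket -> illegal
(0,1): no bracket -> illegal
(1,1): no bracket -> illegal
(1,2): no bracket -> illegal
(2,0): flips 1 -> legal
(2,5): flips 1 -> legal
(3,0): no bracket -> illegal
(3,1): flips 2 -> legal
(4,1): flips 1 -> legal
(4,3): flips 1 -> legal
(4,4): flips 1 -> legal
(5,3): flips 1 -> legal
B mobility = 7
-- W to move --
(0,3): no bracket -> illegal
(0,4): no bracket -> illegal
(0,5): flips 2 -> legal
(1,1): flips 1 -> legal
(1,2): flips 1 -> legal
(1,3): flips 2 -> legal
(1,5): flips 1 -> legal
(2,5): flips 3 -> legal
(3,1): no bracket -> illegal
(4,0): no bracket -> illegal
(4,1): no bracket -> illegal
(4,3): no bracket -> illegal
(4,4): no bracket -> illegal
(5,0): flips 1 -> legal
(5,4): no bracket -> illegal
(5,5): flips 1 -> legal
W mobility = 8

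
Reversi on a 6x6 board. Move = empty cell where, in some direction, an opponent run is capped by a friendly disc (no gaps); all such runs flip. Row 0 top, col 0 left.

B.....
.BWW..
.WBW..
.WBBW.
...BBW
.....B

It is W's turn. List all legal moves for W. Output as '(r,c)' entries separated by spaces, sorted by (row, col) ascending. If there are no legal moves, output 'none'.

Answer: (0,1) (1,0) (4,1) (4,2) (5,2) (5,3) (5,4)

Derivation:
(0,1): flips 1 -> legal
(0,2): no bracket -> illegal
(1,0): flips 1 -> legal
(2,0): no bracket -> illegal
(2,4): no bracket -> illegal
(3,5): no bracket -> illegal
(4,1): flips 1 -> legal
(4,2): flips 4 -> legal
(5,2): flips 1 -> legal
(5,3): flips 2 -> legal
(5,4): flips 3 -> legal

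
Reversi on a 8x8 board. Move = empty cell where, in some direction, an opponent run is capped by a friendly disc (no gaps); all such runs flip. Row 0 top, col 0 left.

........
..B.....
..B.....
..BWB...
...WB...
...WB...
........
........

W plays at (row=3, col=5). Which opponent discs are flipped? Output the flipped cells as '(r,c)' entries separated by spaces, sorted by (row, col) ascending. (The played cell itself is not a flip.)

Dir NW: first cell '.' (not opp) -> no flip
Dir N: first cell '.' (not opp) -> no flip
Dir NE: first cell '.' (not opp) -> no flip
Dir W: opp run (3,4) capped by W -> flip
Dir E: first cell '.' (not opp) -> no flip
Dir SW: opp run (4,4) capped by W -> flip
Dir S: first cell '.' (not opp) -> no flip
Dir SE: first cell '.' (not opp) -> no flip

Answer: (3,4) (4,4)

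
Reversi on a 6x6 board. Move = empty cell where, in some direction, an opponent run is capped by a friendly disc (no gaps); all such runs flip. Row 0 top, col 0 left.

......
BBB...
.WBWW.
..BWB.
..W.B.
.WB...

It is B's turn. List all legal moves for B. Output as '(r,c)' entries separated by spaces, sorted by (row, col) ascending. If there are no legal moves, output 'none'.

(1,3): no bracket -> illegal
(1,4): flips 2 -> legal
(1,5): no bracket -> illegal
(2,0): flips 1 -> legal
(2,5): flips 2 -> legal
(3,0): flips 1 -> legal
(3,1): flips 1 -> legal
(3,5): no bracket -> illegal
(4,0): no bracket -> illegal
(4,1): no bracket -> illegal
(4,3): no bracket -> illegal
(5,0): flips 1 -> legal
(5,3): no bracket -> illegal

Answer: (1,4) (2,0) (2,5) (3,0) (3,1) (5,0)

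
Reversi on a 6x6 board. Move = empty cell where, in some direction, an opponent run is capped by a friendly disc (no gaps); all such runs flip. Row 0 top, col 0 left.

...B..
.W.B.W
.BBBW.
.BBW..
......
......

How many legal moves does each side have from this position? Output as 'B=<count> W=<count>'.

Answer: B=7 W=4

Derivation:
-- B to move --
(0,0): flips 1 -> legal
(0,1): flips 1 -> legal
(0,2): no bracket -> illegal
(0,4): no bracket -> illegal
(0,5): no bracket -> illegal
(1,0): no bracket -> illegal
(1,2): no bracket -> illegal
(1,4): no bracket -> illegal
(2,0): no bracket -> illegal
(2,5): flips 1 -> legal
(3,4): flips 1 -> legal
(3,5): flips 1 -> legal
(4,2): no bracket -> illegal
(4,3): flips 1 -> legal
(4,4): flips 1 -> legal
B mobility = 7
-- W to move --
(0,2): flips 1 -> legal
(0,4): no bracket -> illegal
(1,0): no bracket -> illegal
(1,2): no bracket -> illegal
(1,4): no bracket -> illegal
(2,0): flips 3 -> legal
(3,0): flips 2 -> legal
(3,4): no bracket -> illegal
(4,0): no bracket -> illegal
(4,1): flips 2 -> legal
(4,2): no bracket -> illegal
(4,3): no bracket -> illegal
W mobility = 4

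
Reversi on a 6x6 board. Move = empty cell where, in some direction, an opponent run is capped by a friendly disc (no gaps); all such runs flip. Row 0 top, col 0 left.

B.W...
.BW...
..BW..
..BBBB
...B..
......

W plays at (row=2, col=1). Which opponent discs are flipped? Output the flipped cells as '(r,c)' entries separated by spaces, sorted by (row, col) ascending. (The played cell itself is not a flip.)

Dir NW: first cell '.' (not opp) -> no flip
Dir N: opp run (1,1), next='.' -> no flip
Dir NE: first cell 'W' (not opp) -> no flip
Dir W: first cell '.' (not opp) -> no flip
Dir E: opp run (2,2) capped by W -> flip
Dir SW: first cell '.' (not opp) -> no flip
Dir S: first cell '.' (not opp) -> no flip
Dir SE: opp run (3,2) (4,3), next='.' -> no flip

Answer: (2,2)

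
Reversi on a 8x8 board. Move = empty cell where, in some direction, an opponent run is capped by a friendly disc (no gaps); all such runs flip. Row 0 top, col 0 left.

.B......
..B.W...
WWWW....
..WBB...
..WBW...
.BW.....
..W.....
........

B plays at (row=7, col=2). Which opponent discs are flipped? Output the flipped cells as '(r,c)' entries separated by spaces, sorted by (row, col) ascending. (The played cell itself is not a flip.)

Answer: (2,2) (3,2) (4,2) (5,2) (6,2)

Derivation:
Dir NW: first cell '.' (not opp) -> no flip
Dir N: opp run (6,2) (5,2) (4,2) (3,2) (2,2) capped by B -> flip
Dir NE: first cell '.' (not opp) -> no flip
Dir W: first cell '.' (not opp) -> no flip
Dir E: first cell '.' (not opp) -> no flip
Dir SW: edge -> no flip
Dir S: edge -> no flip
Dir SE: edge -> no flip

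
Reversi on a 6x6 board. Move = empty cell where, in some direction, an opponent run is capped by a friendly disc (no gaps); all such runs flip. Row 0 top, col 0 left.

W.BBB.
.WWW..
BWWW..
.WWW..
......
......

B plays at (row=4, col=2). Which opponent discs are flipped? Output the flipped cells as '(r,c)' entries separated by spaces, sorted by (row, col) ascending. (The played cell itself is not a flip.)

Dir NW: opp run (3,1) capped by B -> flip
Dir N: opp run (3,2) (2,2) (1,2) capped by B -> flip
Dir NE: opp run (3,3), next='.' -> no flip
Dir W: first cell '.' (not opp) -> no flip
Dir E: first cell '.' (not opp) -> no flip
Dir SW: first cell '.' (not opp) -> no flip
Dir S: first cell '.' (not opp) -> no flip
Dir SE: first cell '.' (not opp) -> no flip

Answer: (1,2) (2,2) (3,1) (3,2)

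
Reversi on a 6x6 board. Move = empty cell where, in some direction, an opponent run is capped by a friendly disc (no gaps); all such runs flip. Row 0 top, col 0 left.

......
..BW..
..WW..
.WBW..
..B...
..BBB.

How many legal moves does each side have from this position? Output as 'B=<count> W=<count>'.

-- B to move --
(0,2): no bracket -> illegal
(0,3): no bracket -> illegal
(0,4): no bracket -> illegal
(1,1): no bracket -> illegal
(1,4): flips 2 -> legal
(2,0): flips 1 -> legal
(2,1): no bracket -> illegal
(2,4): flips 1 -> legal
(3,0): flips 1 -> legal
(3,4): flips 2 -> legal
(4,0): no bracket -> illegal
(4,1): no bracket -> illegal
(4,3): no bracket -> illegal
(4,4): no bracket -> illegal
B mobility = 5
-- W to move --
(0,1): flips 1 -> legal
(0,2): flips 1 -> legal
(0,3): no bracket -> illegal
(1,1): flips 1 -> legal
(2,1): no bracket -> illegal
(4,1): flips 1 -> legal
(4,3): no bracket -> illegal
(4,4): no bracket -> illegal
(4,5): no bracket -> illegal
(5,1): flips 1 -> legal
(5,5): no bracket -> illegal
W mobility = 5

Answer: B=5 W=5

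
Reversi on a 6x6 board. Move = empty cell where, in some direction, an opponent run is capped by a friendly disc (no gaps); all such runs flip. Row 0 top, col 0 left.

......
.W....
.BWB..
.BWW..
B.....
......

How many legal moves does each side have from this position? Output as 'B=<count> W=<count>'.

-- B to move --
(0,0): no bracket -> illegal
(0,1): flips 1 -> legal
(0,2): no bracket -> illegal
(1,0): no bracket -> illegal
(1,2): no bracket -> illegal
(1,3): flips 1 -> legal
(2,0): no bracket -> illegal
(2,4): no bracket -> illegal
(3,4): flips 2 -> legal
(4,1): flips 1 -> legal
(4,2): no bracket -> illegal
(4,3): flips 2 -> legal
(4,4): no bracket -> illegal
B mobility = 5
-- W to move --
(1,0): flips 1 -> legal
(1,2): no bracket -> illegal
(1,3): flips 1 -> legal
(1,4): flips 1 -> legal
(2,0): flips 1 -> legal
(2,4): flips 1 -> legal
(3,0): flips 1 -> legal
(3,4): no bracket -> illegal
(4,1): flips 2 -> legal
(4,2): no bracket -> illegal
(5,0): no bracket -> illegal
(5,1): no bracket -> illegal
W mobility = 7

Answer: B=5 W=7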